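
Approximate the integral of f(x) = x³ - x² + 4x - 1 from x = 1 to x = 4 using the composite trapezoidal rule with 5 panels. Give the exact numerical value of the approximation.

h = (4 − 1)/5 = 0.6.
Nodes x₀,…,x₅ = 1, 1.6, 2.2, 2.8, 3.4, 4.
f(x) = x³ - x² + 4x - 1: f₀=3, f₁=6.936, f₂=13.608, f₃=24.312, f₄=40.344, f₅=63.
(h/2)·[f₀ + 2f₁ + 2f₂ + 2f₃ + 2f₄ + f₅] = 0.3·(236.4) = 70.92.

70.92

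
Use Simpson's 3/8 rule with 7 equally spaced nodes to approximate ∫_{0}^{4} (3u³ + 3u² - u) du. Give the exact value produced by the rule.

248

h = (4 − 0)/6 = 0.666667.
Nodes u₀,…,u₆ = 0, 0.666667, 1.333333, 2, 2.666667, 3.333333, 4.
f(u) = 3u³ + 3u² - u: f₀=0, f₁=1.555556, f₂=11.111111, f₃=34, f₄=75.555556, f₅=141.111111, f₆=236.
(3h/8)·[f₀ + 3f₁ + 3f₂ + 2f₃ + 3f₄ + 3f₅ + f₆] = 0.25·(992) = 248.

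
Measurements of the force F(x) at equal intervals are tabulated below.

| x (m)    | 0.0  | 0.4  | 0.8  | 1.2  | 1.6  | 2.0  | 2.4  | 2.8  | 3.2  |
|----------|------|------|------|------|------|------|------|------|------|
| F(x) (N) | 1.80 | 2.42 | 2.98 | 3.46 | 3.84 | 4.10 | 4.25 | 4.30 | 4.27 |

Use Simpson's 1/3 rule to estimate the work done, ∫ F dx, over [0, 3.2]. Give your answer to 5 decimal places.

h = 0.4, n = 8.
(h/3)·[y₀ + 4y₁ + 2y₂ + 4y₃ + 2y₄ + 4y₅ + 2y₆ + 4y₇ + y₈] = 0.133333·(85.33) = 11.37733.

11.37733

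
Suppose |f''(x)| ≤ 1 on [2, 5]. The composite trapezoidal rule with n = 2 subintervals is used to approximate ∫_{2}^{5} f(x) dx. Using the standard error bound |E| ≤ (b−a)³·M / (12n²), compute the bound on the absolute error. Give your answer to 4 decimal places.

|E| ≤ (3)³·1 / (12·2²) = 27/48 = 0.5625.

0.5625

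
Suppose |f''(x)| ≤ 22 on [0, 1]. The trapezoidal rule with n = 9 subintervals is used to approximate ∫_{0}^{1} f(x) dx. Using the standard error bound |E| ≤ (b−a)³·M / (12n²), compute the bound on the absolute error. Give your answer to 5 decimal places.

|E| ≤ (1)³·22 / (12·9²) = 22/972 = 0.02263.

0.02263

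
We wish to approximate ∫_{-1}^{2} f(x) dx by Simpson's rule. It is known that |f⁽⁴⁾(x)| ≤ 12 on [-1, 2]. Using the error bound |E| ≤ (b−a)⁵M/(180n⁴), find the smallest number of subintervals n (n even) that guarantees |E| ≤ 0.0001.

22

Need 2916/(180n⁴) ≤ 0.0001.
n⁴ ≥ 2916/(180·0.0001) = 162000 ⇒ n ≥ 20.0622, so the smallest even n is 22. (n must be even for Simpson's rule.)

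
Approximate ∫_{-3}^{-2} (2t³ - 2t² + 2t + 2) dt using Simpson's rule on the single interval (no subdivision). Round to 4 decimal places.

S = (b−a)/6 · [f(-3) + 4f(-2.5) + f(-2)] = 0.166667·[(-76) + 4·(-46.75) + (-26)] = -48.1667.

-48.1667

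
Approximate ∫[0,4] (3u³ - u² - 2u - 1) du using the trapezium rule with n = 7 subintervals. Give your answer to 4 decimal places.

154.3673

h = (4 − 0)/7 = 0.571429.
Nodes u₀,…,u₇ = 0, 0.571429, 1.142857, 1.714286, 2.285714, 2.857143, 3.428571, 4.
f(u) = 3u³ - u² - 2u - 1: f₀=-1, f₁=-1.909621, f₂=-0.113703, f₃=7.746356, f₄=25.029155, f₅=55.093294, f₆=101.297376, f₇=167.
(h/2)·[f₀ + 2f₁ + 2f₂ + 2f₃ + 2f₄ + 2f₅ + 2f₆ + f₇] = 0.285714·(540.285714) = 154.3673.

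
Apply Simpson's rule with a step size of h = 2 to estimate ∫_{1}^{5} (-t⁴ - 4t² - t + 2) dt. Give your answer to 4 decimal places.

h = (5 − 1)/2 = 2.
Nodes t₀,…,t₂ = 1, 3, 5.
f(t) = -t⁴ - 4t² - t + 2: f₀=-4, f₁=-118, f₂=-728.
(h/3)·[f₀ + 4f₁ + f₂] = 0.666667·(-1204) = -802.6667.

-802.6667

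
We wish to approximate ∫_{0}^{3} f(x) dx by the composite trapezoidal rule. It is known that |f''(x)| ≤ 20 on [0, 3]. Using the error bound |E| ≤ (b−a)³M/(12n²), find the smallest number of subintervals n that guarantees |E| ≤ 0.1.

22

Need 540/(12n²) ≤ 0.1.
n² ≥ 540/(12·0.1) = 450 ⇒ n ≥ 21.2132, so the smallest n is 22.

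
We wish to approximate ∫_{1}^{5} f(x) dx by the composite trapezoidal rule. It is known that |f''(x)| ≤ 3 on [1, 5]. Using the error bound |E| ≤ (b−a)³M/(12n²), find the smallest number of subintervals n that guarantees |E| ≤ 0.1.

Need 192/(12n²) ≤ 0.1.
n² ≥ 192/(12·0.1) = 160 ⇒ n ≥ 12.6491, so the smallest n is 13.

13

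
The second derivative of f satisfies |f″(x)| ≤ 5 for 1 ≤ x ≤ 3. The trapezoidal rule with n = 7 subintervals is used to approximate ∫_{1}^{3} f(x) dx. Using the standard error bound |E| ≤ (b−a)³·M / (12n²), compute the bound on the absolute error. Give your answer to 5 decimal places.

0.06803

|E| ≤ (2)³·5 / (12·7²) = 40/588 = 0.06803.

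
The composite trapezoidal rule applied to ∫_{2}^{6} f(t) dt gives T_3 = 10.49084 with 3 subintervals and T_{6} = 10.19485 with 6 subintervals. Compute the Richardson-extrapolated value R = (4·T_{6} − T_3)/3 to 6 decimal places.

R = (4·T_{6} − T_3) / 3 = (4·10.19485 − 10.49084)/3 = (30.28856)/3 = 10.096187.

10.096187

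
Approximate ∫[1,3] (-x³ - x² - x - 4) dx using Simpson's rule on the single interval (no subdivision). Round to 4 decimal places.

S = (b−a)/6 · [f(1) + 4f(2) + f(3)] = 0.333333·[(-7) + 4·(-18) + (-43)] = -40.6667.

-40.6667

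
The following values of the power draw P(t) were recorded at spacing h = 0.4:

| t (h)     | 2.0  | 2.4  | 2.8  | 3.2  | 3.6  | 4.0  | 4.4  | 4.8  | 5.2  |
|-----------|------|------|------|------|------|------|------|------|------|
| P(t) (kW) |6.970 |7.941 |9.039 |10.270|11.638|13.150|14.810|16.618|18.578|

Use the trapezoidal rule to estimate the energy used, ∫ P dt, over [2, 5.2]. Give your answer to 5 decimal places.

38.49600

h = 0.4, n = 8.
(h/2)·[y₀ + 2y₁ + 2y₂ + 2y₃ + 2y₄ + 2y₅ + 2y₆ + 2y₇ + y₈] = 0.2·(192.480) = 38.49600.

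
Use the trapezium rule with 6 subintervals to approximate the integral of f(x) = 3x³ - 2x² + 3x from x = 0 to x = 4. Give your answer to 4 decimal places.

178.0741

h = (4 − 0)/6 = 0.666667.
Nodes x₀,…,x₆ = 0, 0.666667, 1.333333, 2, 2.666667, 3.333333, 4.
f(x) = 3x³ - 2x² + 3x: f₀=0, f₁=2, f₂=7.555556, f₃=22, f₄=50.666667, f₅=98.888889, f₆=172.
(h/2)·[f₀ + 2f₁ + 2f₂ + 2f₃ + 2f₄ + 2f₅ + f₆] = 0.333333·(534.222222) = 178.0741.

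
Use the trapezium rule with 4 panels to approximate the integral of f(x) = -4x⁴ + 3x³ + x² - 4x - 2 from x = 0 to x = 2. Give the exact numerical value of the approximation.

-24.75

h = (2 − 0)/4 = 0.5.
Nodes x₀,…,x₄ = 0, 0.5, 1, 1.5, 2.
f(x) = -4x⁴ + 3x³ + x² - 4x - 2: f₀=-2, f₁=-3.625, f₂=-6, f₃=-15.875, f₄=-46.
(h/2)·[f₀ + 2f₁ + 2f₂ + 2f₃ + f₄] = 0.25·(-99) = -24.75.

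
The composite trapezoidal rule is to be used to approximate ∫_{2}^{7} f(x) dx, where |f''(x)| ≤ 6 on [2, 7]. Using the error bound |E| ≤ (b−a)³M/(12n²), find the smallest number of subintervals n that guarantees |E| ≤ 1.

Need 750/(12n²) ≤ 1.
n² ≥ 750/(12·1) = 62.5 ⇒ n ≥ 7.9057, so the smallest n is 8.

8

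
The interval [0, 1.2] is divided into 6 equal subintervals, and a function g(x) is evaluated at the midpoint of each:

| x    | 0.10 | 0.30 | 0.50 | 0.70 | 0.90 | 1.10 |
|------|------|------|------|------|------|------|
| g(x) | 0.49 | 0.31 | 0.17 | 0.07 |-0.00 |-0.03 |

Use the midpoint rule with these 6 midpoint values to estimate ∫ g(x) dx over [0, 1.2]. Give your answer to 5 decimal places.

h = 0.2, n = 6.
h·[y(m₁) + y(m₂) + y(m₃) + y(m₄) + y(m₅) + y(m₆)] = 0.2·(1.01) = 0.20200.

0.20200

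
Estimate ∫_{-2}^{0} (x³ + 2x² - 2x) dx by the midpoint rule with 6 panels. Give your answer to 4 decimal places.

h = (0 − (-2))/6 = 0.333333.
Midpoints m₁,…,m₆ = -1.833333, -1.5, -1.166667, -0.833333, -0.5, -0.166667.
f(m₁)=4.226852, f(m₂)=4.125, f(m₃)=3.467593, f(m₄)=2.476852, f(m₅)=1.375, f(m₆)=0.384259.
h·[f(m₁) + f(m₂) + f(m₃) + f(m₄) + f(m₅) + f(m₆)] = 0.333333·(16.055556) = 5.3519.

5.3519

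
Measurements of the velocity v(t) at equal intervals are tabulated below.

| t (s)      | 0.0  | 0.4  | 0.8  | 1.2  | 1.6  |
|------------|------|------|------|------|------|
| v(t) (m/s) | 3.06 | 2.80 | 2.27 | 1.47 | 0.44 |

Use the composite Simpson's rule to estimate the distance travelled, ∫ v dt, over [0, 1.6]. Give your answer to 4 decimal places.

3.3493

h = 0.4, n = 4.
(h/3)·[y₀ + 4y₁ + 2y₂ + 4y₃ + y₄] = 0.133333·(25.12) = 3.3493.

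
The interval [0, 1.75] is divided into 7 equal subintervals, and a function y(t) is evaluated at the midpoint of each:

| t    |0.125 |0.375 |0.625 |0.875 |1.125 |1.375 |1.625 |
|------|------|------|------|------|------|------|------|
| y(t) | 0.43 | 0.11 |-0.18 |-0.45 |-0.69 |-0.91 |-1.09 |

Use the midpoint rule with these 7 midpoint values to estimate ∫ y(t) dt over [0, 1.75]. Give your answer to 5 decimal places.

-0.69500

h = 0.25, n = 7.
h·[y(m₁) + y(m₂) + y(m₃) + y(m₄) + y(m₅) + y(m₆) + y(m₇)] = 0.25·(-2.78) = -0.69500.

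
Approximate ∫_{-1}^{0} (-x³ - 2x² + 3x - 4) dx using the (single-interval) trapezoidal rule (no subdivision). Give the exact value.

T = (b−a)/2 · [f(-1) + f(0)] = 0.5·[(-8) + (-4)] = -6.

-6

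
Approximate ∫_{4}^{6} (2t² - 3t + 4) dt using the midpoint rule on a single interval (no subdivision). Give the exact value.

78

M = (b−a)·f(5) = 2·(39) = 78.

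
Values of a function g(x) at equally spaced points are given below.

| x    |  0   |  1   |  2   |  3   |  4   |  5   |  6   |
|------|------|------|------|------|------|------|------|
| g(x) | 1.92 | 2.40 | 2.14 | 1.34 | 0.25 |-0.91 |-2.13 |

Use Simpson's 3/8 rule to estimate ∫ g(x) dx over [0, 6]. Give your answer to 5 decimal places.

h = 1, n = 6.
(3h/8)·[y₀ + 3y₁ + 3y₂ + 2y₃ + 3y₄ + 3y₅ + y₆] = 0.375·(14.11) = 5.29125.

5.29125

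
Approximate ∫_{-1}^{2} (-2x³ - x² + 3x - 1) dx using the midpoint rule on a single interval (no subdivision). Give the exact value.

0

M = (b−a)·f(0.5) = 3·(0) = 0.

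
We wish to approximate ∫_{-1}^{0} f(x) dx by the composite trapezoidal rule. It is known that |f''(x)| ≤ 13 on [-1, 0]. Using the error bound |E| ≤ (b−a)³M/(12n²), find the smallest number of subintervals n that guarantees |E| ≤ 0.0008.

37

Need 13/(12n²) ≤ 0.0008.
n² ≥ 13/(12·0.0008) = 1354.17 ⇒ n ≥ 36.7990, so the smallest n is 37.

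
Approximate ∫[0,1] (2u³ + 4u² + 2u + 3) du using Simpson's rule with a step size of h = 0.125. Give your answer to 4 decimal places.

h = (1 − 0)/8 = 0.125.
Nodes u₀,…,u₈ = 0, 0.125, 0.25, 0.375, 0.5, 0.625, 0.75, 0.875, 1.
f(u) = 2u³ + 4u² + 2u + 3: f₀=3, f₁=3.31640625, f₂=3.78125, f₃=4.41796875, f₄=5.25, f₅=6.30078125, f₆=7.59375, f₇=9.15234375, f₈=11.
(h/3)·[f₀ + 4f₁ + 2f₂ + 4f₃ + 2f₄ + 4f₅ + 2f₆ + 4f₇ + f₈] = 0.041667·(140) = 5.8333.

5.8333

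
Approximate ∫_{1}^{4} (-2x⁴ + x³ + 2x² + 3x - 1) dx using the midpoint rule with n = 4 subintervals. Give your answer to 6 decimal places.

-273.528809

h = (4 − 1)/4 = 0.75.
Midpoints m₁,…,m₄ = 1.375, 2.125, 2.875, 3.625.
f(m₁)=2.35693359375, f(m₂)=-16.77978515625, f(m₃)=-88.72119140625, f(m₄)=-261.56103515625.
h·[f(m₁) + f(m₂) + f(m₃) + f(m₄)] = 0.75·(-364.705078125) = -273.528809.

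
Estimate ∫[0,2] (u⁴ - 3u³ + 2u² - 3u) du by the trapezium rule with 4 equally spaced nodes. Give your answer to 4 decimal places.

-6.1317

h = (2 − 0)/3 = 0.666667.
Nodes u₀,…,u₃ = 0, 0.666667, 1.333333, 2.
f(u) = u⁴ - 3u³ + 2u² - 3u: f₀=0, f₁=-1.802469, f₂=-4.395062, f₃=-6.
(h/2)·[f₀ + 2f₁ + 2f₂ + f₃] = 0.333333·(-18.395062) = -6.1317.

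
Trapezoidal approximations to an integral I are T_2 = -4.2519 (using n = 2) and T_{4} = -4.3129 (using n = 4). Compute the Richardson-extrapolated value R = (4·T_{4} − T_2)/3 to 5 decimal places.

-4.33323

R = (4·T_{4} − T_2) / 3 = (4·(-4.3129) − (-4.2519))/3 = (-12.9997)/3 = -4.33323.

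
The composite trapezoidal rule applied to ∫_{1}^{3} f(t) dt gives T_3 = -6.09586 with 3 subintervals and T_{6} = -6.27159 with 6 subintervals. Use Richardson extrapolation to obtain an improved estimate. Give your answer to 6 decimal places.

R = (4·T_{6} − T_3) / 3 = (4·(-6.27159) − (-6.09586))/3 = (-18.99050)/3 = -6.330167.

-6.330167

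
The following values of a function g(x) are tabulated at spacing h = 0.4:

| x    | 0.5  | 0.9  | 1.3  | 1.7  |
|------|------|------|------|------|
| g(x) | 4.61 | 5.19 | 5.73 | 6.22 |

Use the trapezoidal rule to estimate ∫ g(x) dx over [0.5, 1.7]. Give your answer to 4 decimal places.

h = 0.4, n = 3.
(h/2)·[y₀ + 2y₁ + 2y₂ + y₃] = 0.2·(32.67) = 6.5340.

6.5340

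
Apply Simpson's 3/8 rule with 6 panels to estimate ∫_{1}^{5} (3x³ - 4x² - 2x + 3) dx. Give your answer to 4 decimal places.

290.6667

h = (5 − 1)/6 = 0.666667.
Nodes x₀,…,x₆ = 1, 1.666667, 2.333333, 3, 3.666667, 4.333333, 5.
f(x) = 3x³ - 4x² - 2x + 3: f₀=0, f₁=2.444444, f₂=14.666667, f₃=42, f₄=89.777778, f₅=163.333333, f₆=268.
(3h/8)·[f₀ + 3f₁ + 3f₂ + 2f₃ + 3f₄ + 3f₅ + f₆] = 0.25·(1162.666667) = 290.6667.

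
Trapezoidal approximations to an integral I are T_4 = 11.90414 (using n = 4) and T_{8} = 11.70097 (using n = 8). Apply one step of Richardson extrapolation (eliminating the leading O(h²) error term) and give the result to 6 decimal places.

R = (4·T_{8} − T_4) / 3 = (4·11.70097 − 11.90414)/3 = (34.89974)/3 = 11.633247.

11.633247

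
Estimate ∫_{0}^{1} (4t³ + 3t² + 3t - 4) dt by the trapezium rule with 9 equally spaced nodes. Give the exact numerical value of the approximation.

-0.4765625

h = (1 − 0)/8 = 0.125.
Nodes t₀,…,t₈ = 0, 0.125, 0.25, 0.375, 0.5, 0.625, 0.75, 0.875, 1.
f(t) = 4t³ + 3t² + 3t - 4: f₀=-4, f₁=-3.5703125, f₂=-3, f₃=-2.2421875, f₄=-1.25, f₅=0.0234375, f₆=1.625, f₇=3.6015625, f₈=6.
(h/2)·[f₀ + 2f₁ + 2f₂ + 2f₃ + 2f₄ + 2f₅ + 2f₆ + 2f₇ + f₈] = 0.0625·(-7.625) = -0.4765625.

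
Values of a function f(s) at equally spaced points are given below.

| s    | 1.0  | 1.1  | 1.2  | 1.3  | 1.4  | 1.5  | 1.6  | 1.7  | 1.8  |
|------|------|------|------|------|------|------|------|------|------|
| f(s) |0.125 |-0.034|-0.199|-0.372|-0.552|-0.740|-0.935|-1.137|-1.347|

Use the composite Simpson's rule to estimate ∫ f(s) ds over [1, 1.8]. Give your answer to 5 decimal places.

-0.45753

h = 0.1, n = 8.
(h/3)·[y₀ + 4y₁ + 2y₂ + 4y₃ + 2y₄ + 4y₅ + 2y₆ + 4y₇ + y₈] = 0.033333·(-13.726) = -0.45753.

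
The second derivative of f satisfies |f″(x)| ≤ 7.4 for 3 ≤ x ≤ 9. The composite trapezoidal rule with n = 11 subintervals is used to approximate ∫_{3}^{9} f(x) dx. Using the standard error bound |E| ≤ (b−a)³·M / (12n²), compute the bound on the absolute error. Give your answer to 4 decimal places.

|E| ≤ (6)³·7.4 / (12·11²) = 1598.4/1452 = 1.1008.

1.1008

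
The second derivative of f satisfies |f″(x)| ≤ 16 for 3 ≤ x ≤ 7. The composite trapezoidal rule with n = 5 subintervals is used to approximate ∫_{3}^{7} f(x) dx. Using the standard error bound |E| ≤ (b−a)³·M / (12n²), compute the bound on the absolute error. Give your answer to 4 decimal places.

|E| ≤ (4)³·16 / (12·5²) = 1024/300 = 3.4133.

3.4133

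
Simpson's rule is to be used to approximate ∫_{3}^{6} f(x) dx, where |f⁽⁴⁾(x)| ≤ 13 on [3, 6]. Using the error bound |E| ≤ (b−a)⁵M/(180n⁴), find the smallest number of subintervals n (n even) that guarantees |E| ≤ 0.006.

8

Need 3159/(180n⁴) ≤ 0.006.
n⁴ ≥ 3159/(180·0.006) = 2925 ⇒ n ≥ 7.3541, so the smallest even n is 8. (n must be even for Simpson's rule.)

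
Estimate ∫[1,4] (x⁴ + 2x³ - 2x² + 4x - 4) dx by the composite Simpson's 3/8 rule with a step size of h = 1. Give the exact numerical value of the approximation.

309

h = (4 − 1)/3 = 1.
Nodes x₀,…,x₃ = 1, 2, 3, 4.
f(x) = x⁴ + 2x³ - 2x² + 4x - 4: f₀=1, f₁=28, f₂=125, f₃=364.
(3h/8)·[f₀ + 3f₁ + 3f₂ + f₃] = 0.375·(824) = 309.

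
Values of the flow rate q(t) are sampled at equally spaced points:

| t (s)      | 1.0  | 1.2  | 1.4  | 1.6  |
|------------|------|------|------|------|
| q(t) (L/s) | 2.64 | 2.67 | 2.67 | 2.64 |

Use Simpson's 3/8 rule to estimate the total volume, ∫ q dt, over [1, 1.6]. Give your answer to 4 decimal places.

h = 0.2, n = 3.
(3h/8)·[y₀ + 3y₁ + 3y₂ + y₃] = 0.075·(21.30) = 1.5975.

1.5975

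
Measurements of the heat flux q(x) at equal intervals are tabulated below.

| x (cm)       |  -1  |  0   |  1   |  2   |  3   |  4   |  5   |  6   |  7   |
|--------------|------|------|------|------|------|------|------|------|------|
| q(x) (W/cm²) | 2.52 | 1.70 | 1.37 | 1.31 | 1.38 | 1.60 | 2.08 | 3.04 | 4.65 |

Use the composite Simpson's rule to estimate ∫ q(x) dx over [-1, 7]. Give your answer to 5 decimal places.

h = 1, n = 8.
(h/3)·[y₀ + 4y₁ + 2y₂ + 4y₃ + 2y₄ + 4y₅ + 2y₆ + 4y₇ + y₈] = 0.333333·(47.43) = 15.81000.

15.81000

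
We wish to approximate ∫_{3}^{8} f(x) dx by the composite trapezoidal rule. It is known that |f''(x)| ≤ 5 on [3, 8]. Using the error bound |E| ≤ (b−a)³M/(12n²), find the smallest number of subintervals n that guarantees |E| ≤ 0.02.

52

Need 625/(12n²) ≤ 0.02.
n² ≥ 625/(12·0.02) = 2604.17 ⇒ n ≥ 51.0310, so the smallest n is 52.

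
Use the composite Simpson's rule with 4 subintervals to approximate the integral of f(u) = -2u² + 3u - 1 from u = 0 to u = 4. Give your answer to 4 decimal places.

h = (4 − 0)/4 = 1.
Nodes u₀,…,u₄ = 0, 1, 2, 3, 4.
f(u) = -2u² + 3u - 1: f₀=-1, f₁=0, f₂=-3, f₃=-10, f₄=-21.
(h/3)·[f₀ + 4f₁ + 2f₂ + 4f₃ + f₄] = 0.333333·(-68) = -22.6667.

-22.6667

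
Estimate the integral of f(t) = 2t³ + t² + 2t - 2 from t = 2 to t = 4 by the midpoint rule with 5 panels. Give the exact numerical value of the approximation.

h = (4 − 2)/5 = 0.4.
Midpoints m₁,…,m₅ = 2.2, 2.6, 3, 3.4, 3.8.
f(m₁)=28.536, f(m₂)=45.112, f(m₃)=67, f(m₄)=94.968, f(m₅)=129.784.
h·[f(m₁) + f(m₂) + f(m₃) + f(m₄) + f(m₅)] = 0.4·(365.4) = 146.16.

146.16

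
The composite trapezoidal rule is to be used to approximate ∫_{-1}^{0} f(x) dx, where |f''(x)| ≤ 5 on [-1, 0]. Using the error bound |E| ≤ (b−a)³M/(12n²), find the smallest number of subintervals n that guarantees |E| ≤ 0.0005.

29

Need 5/(12n²) ≤ 0.0005.
n² ≥ 5/(12·0.0005) = 833.333 ⇒ n ≥ 28.8675, so the smallest n is 29.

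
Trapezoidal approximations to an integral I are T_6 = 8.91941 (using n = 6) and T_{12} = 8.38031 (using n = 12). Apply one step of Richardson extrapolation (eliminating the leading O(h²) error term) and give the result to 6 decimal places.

8.200610

R = (4·T_{12} − T_6) / 3 = (4·8.38031 − 8.91941)/3 = (24.60183)/3 = 8.200610.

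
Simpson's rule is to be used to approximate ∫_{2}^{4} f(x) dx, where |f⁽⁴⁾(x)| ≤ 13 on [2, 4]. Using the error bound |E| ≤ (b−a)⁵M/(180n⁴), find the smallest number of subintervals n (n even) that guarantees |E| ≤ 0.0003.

10

Need 416/(180n⁴) ≤ 0.0003.
n⁴ ≥ 416/(180·0.0003) = 7703.7 ⇒ n ≥ 9.3686, so the smallest even n is 10. (n must be even for Simpson's rule.)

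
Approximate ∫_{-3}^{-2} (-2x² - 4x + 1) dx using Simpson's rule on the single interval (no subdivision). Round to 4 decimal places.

-1.6667

S = (b−a)/6 · [f(-3) + 4f(-2.5) + f(-2)] = 0.166667·[(-5) + 4·(-1.5) + 1] = -1.6667.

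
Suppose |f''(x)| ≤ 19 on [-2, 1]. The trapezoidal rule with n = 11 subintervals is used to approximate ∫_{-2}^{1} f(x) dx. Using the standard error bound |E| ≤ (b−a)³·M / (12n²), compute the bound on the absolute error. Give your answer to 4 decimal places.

|E| ≤ (3)³·19 / (12·11²) = 513/1452 = 0.3533.

0.3533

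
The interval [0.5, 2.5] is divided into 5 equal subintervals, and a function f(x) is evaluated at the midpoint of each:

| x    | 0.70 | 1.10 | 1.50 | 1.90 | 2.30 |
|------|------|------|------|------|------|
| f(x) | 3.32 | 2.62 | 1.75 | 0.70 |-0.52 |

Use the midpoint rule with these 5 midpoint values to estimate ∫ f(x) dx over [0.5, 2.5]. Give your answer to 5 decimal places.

h = 0.4, n = 5.
h·[y(m₁) + y(m₂) + y(m₃) + y(m₄) + y(m₅)] = 0.4·(7.87) = 3.14800.

3.14800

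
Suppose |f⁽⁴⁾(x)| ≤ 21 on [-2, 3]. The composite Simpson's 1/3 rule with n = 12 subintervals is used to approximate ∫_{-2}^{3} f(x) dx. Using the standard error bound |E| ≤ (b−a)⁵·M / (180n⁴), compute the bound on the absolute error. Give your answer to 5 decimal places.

0.01758

|E| ≤ (5)⁵·21 / (180·12⁴) = 65625/3732480 = 0.01758.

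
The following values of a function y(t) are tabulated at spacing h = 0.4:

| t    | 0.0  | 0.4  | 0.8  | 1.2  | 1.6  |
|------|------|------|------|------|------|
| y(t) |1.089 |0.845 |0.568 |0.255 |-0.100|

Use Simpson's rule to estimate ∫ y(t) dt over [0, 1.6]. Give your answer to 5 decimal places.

0.87000

h = 0.4, n = 4.
(h/3)·[y₀ + 4y₁ + 2y₂ + 4y₃ + y₄] = 0.133333·(6.525) = 0.87000.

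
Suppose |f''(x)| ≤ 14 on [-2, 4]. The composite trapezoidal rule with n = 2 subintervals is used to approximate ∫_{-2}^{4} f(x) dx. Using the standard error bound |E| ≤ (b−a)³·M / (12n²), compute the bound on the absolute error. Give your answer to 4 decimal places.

63.0000

|E| ≤ (6)³·14 / (12·2²) = 3024/48 = 63.0000.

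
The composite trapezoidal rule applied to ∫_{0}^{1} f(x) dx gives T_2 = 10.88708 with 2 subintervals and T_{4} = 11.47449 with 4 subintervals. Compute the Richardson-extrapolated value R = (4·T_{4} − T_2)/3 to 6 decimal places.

R = (4·T_{4} − T_2) / 3 = (4·11.47449 − 10.88708)/3 = (35.01088)/3 = 11.670293.

11.670293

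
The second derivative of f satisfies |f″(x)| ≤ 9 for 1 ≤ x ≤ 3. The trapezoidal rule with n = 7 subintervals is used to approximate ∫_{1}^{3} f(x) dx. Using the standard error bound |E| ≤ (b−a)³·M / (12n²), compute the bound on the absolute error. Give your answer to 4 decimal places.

|E| ≤ (2)³·9 / (12·7²) = 72/588 = 0.1224.

0.1224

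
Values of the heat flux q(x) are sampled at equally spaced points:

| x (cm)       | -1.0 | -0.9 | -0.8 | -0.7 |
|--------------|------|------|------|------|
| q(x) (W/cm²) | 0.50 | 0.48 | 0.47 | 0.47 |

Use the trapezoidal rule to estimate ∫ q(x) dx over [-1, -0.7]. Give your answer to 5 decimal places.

0.14350

h = 0.1, n = 3.
(h/2)·[y₀ + 2y₁ + 2y₂ + y₃] = 0.05·(2.87) = 0.14350.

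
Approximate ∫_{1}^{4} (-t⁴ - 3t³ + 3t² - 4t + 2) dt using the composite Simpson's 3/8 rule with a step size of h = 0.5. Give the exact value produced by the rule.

-356.90625

h = (4 − 1)/6 = 0.5.
Nodes t₀,…,t₆ = 1, 1.5, 2, 2.5, 3, 3.5, 4.
f(t) = -t⁴ - 3t³ + 3t² - 4t + 2: f₀=-3, f₁=-12.4375, f₂=-34, f₃=-75.1875, f₄=-145, f₅=-253.9375, f₆=-414.
(3h/8)·[f₀ + 3f₁ + 3f₂ + 2f₃ + 3f₄ + 3f₅ + f₆] = 0.1875·(-1903.5) = -356.90625.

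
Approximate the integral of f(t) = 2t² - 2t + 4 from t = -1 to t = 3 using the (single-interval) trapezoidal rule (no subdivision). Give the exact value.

T = (b−a)/2 · [f(-1) + f(3)] = 2·[8 + 16] = 48.

48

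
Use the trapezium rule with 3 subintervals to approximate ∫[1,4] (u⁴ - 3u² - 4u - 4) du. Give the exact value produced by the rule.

h = (4 − 1)/3 = 1.
Nodes u₀,…,u₃ = 1, 2, 3, 4.
f(u) = u⁴ - 3u² - 4u - 4: f₀=-10, f₁=-8, f₂=38, f₃=188.
(h/2)·[f₀ + 2f₁ + 2f₂ + f₃] = 0.5·(238) = 119.

119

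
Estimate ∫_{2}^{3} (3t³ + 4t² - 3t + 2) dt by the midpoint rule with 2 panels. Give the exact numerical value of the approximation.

68.03125

h = (3 − 2)/2 = 0.5.
Midpoints m₁,…,m₂ = 2.25, 2.75.
f(m₁)=49.671875, f(m₂)=86.390625.
h·[f(m₁) + f(m₂)] = 0.5·(136.0625) = 68.03125.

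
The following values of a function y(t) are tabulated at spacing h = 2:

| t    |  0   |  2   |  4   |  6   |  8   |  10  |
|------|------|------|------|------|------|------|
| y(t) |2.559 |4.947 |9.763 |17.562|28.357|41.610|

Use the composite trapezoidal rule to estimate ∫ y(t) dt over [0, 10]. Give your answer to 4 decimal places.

h = 2, n = 5.
(h/2)·[y₀ + 2y₁ + 2y₂ + 2y₃ + 2y₄ + y₅] = 1·(165.427) = 165.4270.

165.4270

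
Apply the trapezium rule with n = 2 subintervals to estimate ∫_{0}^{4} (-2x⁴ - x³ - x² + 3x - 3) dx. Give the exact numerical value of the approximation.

-668

h = (4 − 0)/2 = 2.
Nodes x₀,…,x₂ = 0, 2, 4.
f(x) = -2x⁴ - x³ - x² + 3x - 3: f₀=-3, f₁=-41, f₂=-583.
(h/2)·[f₀ + 2f₁ + f₂] = 1·(-668) = -668.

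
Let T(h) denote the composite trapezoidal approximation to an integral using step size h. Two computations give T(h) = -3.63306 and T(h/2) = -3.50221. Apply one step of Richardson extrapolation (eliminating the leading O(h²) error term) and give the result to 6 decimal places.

R = (4·T(h/2) − T(h)) / 3 = (4·(-3.50221) − (-3.63306))/3 = (-10.37578)/3 = -3.458593.

-3.458593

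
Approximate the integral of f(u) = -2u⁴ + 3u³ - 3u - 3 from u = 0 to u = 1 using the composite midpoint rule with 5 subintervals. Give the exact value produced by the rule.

-4.15176

h = (1 − 0)/5 = 0.2.
Midpoints m₁,…,m₅ = 0.1, 0.3, 0.5, 0.7, 0.9.
f(m₁)=-3.2972, f(m₂)=-3.8352, f(m₃)=-4.25, f(m₄)=-4.5512, f(m₅)=-4.8252.
h·[f(m₁) + f(m₂) + f(m₃) + f(m₄) + f(m₅)] = 0.2·(-20.7588) = -4.15176.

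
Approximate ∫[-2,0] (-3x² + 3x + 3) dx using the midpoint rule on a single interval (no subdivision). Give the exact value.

M = (b−a)·f(-1) = 2·(-3) = -6.

-6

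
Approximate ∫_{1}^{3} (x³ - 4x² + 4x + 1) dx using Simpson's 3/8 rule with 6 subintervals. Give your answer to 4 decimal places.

3.3333

h = (3 − 1)/6 = 0.333333.
Nodes x₀,…,x₆ = 1, 1.333333, 1.666667, 2, 2.333333, 2.666667, 3.
f(x) = x³ - 4x² + 4x + 1: f₀=2, f₁=1.592593, f₂=1.185185, f₃=1, f₄=1.259259, f₅=2.185185, f₆=4.
(3h/8)·[f₀ + 3f₁ + 3f₂ + 2f₃ + 3f₄ + 3f₅ + f₆] = 0.125·(26.666667) = 3.3333.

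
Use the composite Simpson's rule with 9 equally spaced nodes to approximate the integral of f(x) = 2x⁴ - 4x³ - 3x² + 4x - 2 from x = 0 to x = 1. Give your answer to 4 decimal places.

h = (1 − 0)/8 = 0.125.
Nodes x₀,…,x₈ = 0, 0.125, 0.25, 0.375, 0.5, 0.625, 0.75, 0.875, 1.
f(x) = 2x⁴ - 4x³ - 3x² + 4x - 2: f₀=-2, f₁=-1.55419921875, f₂=-1.2421875, f₃=-1.09326171875, f₄=-1.125, f₅=-1.34326171875, f₆=-1.7421875, f₇=-2.30419921875, f₈=-3.
(h/3)·[f₀ + 4f₁ + 2f₂ + 4f₃ + 2f₄ + 4f₅ + 2f₆ + 4f₇ + f₈] = 0.041667·(-38.3984375) = -1.5999.

-1.5999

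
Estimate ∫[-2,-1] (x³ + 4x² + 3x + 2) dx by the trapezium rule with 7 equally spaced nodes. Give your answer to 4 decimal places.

h = (-1 − (-2))/6 = 0.166667.
Nodes x₀,…,x₆ = -2, -1.833333, -1.666667, -1.5, -1.333333, -1.166667, -1.
f(x) = x³ + 4x² + 3x + 2: f₀=4, f₁=3.782407, f₂=3.481481, f₃=3.125, f₄=2.740741, f₅=2.356481, f₆=2.
(h/2)·[f₀ + 2f₁ + 2f₂ + 2f₃ + 2f₄ + 2f₅ + f₆] = 0.083333·(36.972222) = 3.0810.

3.0810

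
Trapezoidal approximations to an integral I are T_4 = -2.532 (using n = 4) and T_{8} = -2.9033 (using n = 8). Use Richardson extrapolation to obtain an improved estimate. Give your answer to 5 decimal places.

R = (4·T_{8} − T_4) / 3 = (4·(-2.9033) − (-2.532))/3 = (-9.0812)/3 = -3.02707.

-3.02707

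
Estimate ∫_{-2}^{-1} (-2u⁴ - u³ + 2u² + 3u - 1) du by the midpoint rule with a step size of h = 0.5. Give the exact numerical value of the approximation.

h = (-1 − (-2))/2 = 0.5.
Midpoints m₁,…,m₂ = -1.75, -1.25.
f(m₁)=-13.5234375, f(m₂)=-4.5546875.
h·[f(m₁) + f(m₂)] = 0.5·(-18.078125) = -9.0390625.

-9.0390625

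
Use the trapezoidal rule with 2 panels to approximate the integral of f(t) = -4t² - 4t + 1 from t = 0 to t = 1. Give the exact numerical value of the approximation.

h = (1 − 0)/2 = 0.5.
Nodes t₀,…,t₂ = 0, 0.5, 1.
f(t) = -4t² - 4t + 1: f₀=1, f₁=-2, f₂=-7.
(h/2)·[f₀ + 2f₁ + f₂] = 0.25·(-10) = -2.5.

-2.5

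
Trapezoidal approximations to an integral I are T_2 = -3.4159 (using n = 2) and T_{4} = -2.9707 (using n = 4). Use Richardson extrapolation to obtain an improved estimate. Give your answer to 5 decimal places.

-2.82230

R = (4·T_{4} − T_2) / 3 = (4·(-2.9707) − (-3.4159))/3 = (-8.4669)/3 = -2.82230.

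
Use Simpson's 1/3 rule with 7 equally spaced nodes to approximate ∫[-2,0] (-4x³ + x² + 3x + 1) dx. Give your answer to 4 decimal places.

h = (0 − (-2))/6 = 0.333333.
Nodes x₀,…,x₆ = -2, -1.666667, -1.333333, -1, -0.666667, -0.333333, 0.
f(x) = -4x³ + x² + 3x + 1: f₀=31, f₁=17.296296, f₂=8.259259, f₃=3, f₄=0.629630, f₅=0.259259, f₆=1.
(h/3)·[f₀ + 4f₁ + 2f₂ + 4f₃ + 2f₄ + 4f₅ + f₆] = 0.111111·(132) = 14.6667.

14.6667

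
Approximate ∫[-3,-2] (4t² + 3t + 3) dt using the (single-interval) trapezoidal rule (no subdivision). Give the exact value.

21.5

T = (b−a)/2 · [f(-3) + f(-2)] = 0.5·[30 + 13] = 21.5.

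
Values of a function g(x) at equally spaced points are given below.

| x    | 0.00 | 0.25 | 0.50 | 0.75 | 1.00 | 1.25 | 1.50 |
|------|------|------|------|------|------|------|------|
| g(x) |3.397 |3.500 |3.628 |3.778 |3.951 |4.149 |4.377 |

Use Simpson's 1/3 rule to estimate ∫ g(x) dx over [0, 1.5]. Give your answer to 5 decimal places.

5.72000

h = 0.25, n = 6.
(h/3)·[y₀ + 4y₁ + 2y₂ + 4y₃ + 2y₄ + 4y₅ + y₆] = 0.083333·(68.640) = 5.72000.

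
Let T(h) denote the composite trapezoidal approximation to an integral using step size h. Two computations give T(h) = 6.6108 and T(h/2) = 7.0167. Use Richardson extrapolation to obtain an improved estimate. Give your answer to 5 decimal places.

R = (4·T(h/2) − T(h)) / 3 = (4·7.0167 − 6.6108)/3 = (21.4560)/3 = 7.15200.

7.15200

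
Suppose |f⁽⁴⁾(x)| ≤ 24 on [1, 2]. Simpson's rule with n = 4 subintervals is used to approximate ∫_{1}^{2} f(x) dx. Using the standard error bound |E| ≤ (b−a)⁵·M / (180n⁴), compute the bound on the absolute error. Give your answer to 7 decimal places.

|E| ≤ (1)⁵·24 / (180·4⁴) = 24/46080 = 0.0005208.

0.0005208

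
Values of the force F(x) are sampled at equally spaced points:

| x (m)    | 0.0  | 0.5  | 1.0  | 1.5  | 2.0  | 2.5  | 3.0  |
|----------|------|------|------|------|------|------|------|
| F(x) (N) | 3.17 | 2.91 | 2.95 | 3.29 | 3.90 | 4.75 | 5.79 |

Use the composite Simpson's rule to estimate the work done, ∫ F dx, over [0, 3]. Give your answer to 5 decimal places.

11.07667

h = 0.5, n = 6.
(h/3)·[y₀ + 4y₁ + 2y₂ + 4y₃ + 2y₄ + 4y₅ + y₆] = 0.166667·(66.46) = 11.07667.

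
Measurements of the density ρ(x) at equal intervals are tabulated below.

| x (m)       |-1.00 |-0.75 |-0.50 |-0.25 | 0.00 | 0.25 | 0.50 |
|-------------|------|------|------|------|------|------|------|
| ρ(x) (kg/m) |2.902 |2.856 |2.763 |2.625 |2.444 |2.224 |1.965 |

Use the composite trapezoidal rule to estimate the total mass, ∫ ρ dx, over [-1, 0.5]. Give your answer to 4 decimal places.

3.8364

h = 0.25, n = 6.
(h/2)·[y₀ + 2y₁ + 2y₂ + 2y₃ + 2y₄ + 2y₅ + y₆] = 0.125·(30.691) = 3.8364.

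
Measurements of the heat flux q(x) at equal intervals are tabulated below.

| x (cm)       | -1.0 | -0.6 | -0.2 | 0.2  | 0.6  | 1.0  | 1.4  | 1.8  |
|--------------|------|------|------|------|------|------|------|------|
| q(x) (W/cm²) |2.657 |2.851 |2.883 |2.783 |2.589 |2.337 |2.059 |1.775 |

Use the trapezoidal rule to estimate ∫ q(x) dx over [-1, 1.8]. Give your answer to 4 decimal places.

h = 0.4, n = 7.
(h/2)·[y₀ + 2y₁ + 2y₂ + 2y₃ + 2y₄ + 2y₅ + 2y₆ + y₇] = 0.2·(35.436) = 7.0872.

7.0872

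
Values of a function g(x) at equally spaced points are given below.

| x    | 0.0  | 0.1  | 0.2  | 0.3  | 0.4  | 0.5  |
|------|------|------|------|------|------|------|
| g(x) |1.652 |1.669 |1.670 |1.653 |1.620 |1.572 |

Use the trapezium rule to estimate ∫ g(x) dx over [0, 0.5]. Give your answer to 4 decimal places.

h = 0.1, n = 5.
(h/2)·[y₀ + 2y₁ + 2y₂ + 2y₃ + 2y₄ + y₅] = 0.05·(16.448) = 0.8224.

0.8224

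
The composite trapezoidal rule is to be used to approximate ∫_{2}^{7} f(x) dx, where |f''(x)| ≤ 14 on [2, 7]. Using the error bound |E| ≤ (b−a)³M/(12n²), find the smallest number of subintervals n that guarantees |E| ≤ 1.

13

Need 1750/(12n²) ≤ 1.
n² ≥ 1750/(12·1) = 145.833 ⇒ n ≥ 12.0761, so the smallest n is 13.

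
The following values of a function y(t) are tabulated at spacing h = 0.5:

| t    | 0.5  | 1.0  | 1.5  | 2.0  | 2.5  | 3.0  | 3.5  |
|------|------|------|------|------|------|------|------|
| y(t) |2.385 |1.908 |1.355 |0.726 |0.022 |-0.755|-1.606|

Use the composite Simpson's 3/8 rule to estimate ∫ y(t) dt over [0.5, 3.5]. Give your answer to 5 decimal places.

h = 0.5, n = 6.
(3h/8)·[y₀ + 3y₁ + 3y₂ + 2y₃ + 3y₄ + 3y₅ + y₆] = 0.1875·(9.821) = 1.84144.

1.84144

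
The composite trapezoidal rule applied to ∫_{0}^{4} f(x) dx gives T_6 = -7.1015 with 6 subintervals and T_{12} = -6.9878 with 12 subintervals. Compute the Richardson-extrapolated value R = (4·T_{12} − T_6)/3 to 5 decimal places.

-6.94990

R = (4·T_{12} − T_6) / 3 = (4·(-6.9878) − (-7.1015))/3 = (-20.8497)/3 = -6.94990.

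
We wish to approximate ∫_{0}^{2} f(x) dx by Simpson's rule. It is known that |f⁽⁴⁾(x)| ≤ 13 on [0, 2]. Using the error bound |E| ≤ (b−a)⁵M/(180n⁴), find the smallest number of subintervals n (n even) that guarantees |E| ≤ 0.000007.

24

Need 416/(180n⁴) ≤ 0.000007.
n⁴ ≥ 416/(180·0.000007) = 330159 ⇒ n ≥ 23.9707, so the smallest even n is 24. (n must be even for Simpson's rule.)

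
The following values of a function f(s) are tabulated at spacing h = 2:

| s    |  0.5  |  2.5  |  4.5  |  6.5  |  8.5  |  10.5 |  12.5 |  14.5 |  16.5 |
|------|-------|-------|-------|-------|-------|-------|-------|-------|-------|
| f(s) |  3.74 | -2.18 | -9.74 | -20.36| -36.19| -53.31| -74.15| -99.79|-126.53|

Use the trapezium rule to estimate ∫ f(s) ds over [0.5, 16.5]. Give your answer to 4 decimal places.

h = 2, n = 8.
(h/2)·[y₀ + 2y₁ + 2y₂ + 2y₃ + 2y₄ + 2y₅ + 2y₆ + 2y₇ + y₈] = 1·(-714.23) = -714.2300.

-714.2300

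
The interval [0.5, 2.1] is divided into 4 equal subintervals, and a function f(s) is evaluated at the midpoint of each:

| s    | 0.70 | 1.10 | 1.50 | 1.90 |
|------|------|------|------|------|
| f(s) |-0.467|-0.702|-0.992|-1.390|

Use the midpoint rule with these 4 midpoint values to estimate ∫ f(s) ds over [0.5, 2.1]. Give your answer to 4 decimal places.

h = 0.4, n = 4.
h·[y(m₁) + y(m₂) + y(m₃) + y(m₄)] = 0.4·(-3.551) = -1.4204.

-1.4204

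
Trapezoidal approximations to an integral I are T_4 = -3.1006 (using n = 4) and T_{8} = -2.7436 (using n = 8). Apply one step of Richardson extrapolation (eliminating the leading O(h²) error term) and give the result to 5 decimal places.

R = (4·T_{8} − T_4) / 3 = (4·(-2.7436) − (-3.1006))/3 = (-7.8738)/3 = -2.62460.

-2.62460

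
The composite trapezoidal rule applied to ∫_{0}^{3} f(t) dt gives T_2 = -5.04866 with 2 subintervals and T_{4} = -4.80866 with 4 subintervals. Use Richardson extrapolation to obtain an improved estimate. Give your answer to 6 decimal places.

-4.728660

R = (4·T_{4} − T_2) / 3 = (4·(-4.80866) − (-5.04866))/3 = (-14.18598)/3 = -4.728660.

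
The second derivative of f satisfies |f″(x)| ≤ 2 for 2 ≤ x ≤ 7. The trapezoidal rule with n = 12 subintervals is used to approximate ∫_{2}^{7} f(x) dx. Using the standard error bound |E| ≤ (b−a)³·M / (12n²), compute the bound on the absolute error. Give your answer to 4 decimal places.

|E| ≤ (5)³·2 / (12·12²) = 250/1728 = 0.1447.

0.1447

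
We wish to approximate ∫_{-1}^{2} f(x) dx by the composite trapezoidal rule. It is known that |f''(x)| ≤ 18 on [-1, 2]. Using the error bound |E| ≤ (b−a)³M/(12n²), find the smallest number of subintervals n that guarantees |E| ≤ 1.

Need 486/(12n²) ≤ 1.
n² ≥ 486/(12·1) = 40.5 ⇒ n ≥ 6.3640, so the smallest n is 7.

7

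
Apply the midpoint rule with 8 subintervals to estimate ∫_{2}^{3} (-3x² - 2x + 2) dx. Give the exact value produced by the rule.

h = (3 − 2)/8 = 0.125.
Midpoints m₁,…,m₈ = 2.0625, 2.1875, 2.3125, 2.4375, 2.5625, 2.6875, 2.8125, 2.9375.
f(m₁)=-14.88671875, f(m₂)=-16.73046875, f(m₃)=-18.66796875, f(m₄)=-20.69921875, f(m₅)=-22.82421875, f(m₆)=-25.04296875, f(m₇)=-27.35546875, f(m₈)=-29.76171875.
h·[f(m₁) + f(m₂) + f(m₃) + f(m₄) + f(m₅) + f(m₆) + f(m₇) + f(m₈)] = 0.125·(-175.96875) = -21.99609375.

-21.99609375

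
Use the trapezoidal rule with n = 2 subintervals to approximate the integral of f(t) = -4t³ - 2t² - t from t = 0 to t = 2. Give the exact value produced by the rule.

h = (2 − 0)/2 = 1.
Nodes t₀,…,t₂ = 0, 1, 2.
f(t) = -4t³ - 2t² - t: f₀=0, f₁=-7, f₂=-42.
(h/2)·[f₀ + 2f₁ + f₂] = 0.5·(-56) = -28.

-28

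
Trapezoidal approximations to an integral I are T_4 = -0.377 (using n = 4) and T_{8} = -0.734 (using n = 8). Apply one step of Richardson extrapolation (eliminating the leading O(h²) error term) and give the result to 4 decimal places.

-0.8530

R = (4·T_{8} − T_4) / 3 = (4·(-0.734) − (-0.377))/3 = (-2.559)/3 = -0.8530.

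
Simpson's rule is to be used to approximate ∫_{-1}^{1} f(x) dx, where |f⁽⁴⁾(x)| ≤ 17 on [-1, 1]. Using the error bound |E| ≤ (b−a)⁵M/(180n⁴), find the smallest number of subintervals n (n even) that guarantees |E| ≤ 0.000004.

30

Need 544/(180n⁴) ≤ 0.000004.
n⁴ ≥ 544/(180·0.000004) = 755556 ⇒ n ≥ 29.4827, so the smallest even n is 30. (n must be even for Simpson's rule.)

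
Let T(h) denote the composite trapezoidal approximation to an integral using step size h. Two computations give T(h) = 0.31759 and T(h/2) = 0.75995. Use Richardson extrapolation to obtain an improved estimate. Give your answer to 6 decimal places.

R = (4·T(h/2) − T(h)) / 3 = (4·0.75995 − 0.31759)/3 = (2.72221)/3 = 0.907403.

0.907403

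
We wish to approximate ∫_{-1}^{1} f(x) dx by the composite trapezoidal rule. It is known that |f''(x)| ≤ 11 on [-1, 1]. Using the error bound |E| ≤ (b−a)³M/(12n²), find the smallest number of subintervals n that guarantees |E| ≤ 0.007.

Need 88/(12n²) ≤ 0.007.
n² ≥ 88/(12·0.007) = 1047.62 ⇒ n ≥ 32.3669, so the smallest n is 33.

33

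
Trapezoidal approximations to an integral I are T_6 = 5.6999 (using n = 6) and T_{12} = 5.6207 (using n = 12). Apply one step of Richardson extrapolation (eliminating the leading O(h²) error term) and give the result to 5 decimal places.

5.59430

R = (4·T_{12} − T_6) / 3 = (4·5.6207 − 5.6999)/3 = (16.7829)/3 = 5.59430.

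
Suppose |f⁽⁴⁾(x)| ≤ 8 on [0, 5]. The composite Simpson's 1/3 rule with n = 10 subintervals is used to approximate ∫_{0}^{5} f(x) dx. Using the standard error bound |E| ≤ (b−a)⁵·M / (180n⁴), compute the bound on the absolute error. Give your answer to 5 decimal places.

|E| ≤ (5)⁵·8 / (180·10⁴) = 25000/1800000 = 0.01389.

0.01389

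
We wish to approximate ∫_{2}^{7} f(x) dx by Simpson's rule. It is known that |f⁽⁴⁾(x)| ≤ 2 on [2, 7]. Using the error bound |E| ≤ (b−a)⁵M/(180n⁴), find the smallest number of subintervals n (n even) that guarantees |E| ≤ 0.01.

Need 6250/(180n⁴) ≤ 0.01.
n⁴ ≥ 6250/(180·0.01) = 3472.22 ⇒ n ≥ 7.6763, so the smallest even n is 8. (n must be even for Simpson's rule.)

8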